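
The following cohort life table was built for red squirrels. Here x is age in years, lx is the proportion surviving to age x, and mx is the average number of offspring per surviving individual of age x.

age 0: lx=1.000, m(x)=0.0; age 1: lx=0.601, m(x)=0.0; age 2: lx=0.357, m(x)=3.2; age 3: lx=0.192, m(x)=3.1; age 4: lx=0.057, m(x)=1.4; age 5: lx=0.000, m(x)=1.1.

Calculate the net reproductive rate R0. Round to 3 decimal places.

1.817

lx·mx by age: 0, 0, 1.1424, 0.5952, 0.0798, 0
R0 = Σ lx·mx = 1.8174 → 1.817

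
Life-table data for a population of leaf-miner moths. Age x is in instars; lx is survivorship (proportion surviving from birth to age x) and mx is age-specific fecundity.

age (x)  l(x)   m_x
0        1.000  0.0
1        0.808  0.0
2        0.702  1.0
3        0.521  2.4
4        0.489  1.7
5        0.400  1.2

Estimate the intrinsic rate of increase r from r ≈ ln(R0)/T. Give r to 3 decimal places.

0.355

R0 = Σ lx·mx = 0 + 0 + 0.702 + 1.2504 + 0.8313 + 0.48 = 3.2637
Σ x·lx·mx = 10.8804; T = 10.8804/3.2637 = 3.33376…
r ≈ ln(R0)/T = ln(3.2637)/3.33376… = 0.35481… → 0.355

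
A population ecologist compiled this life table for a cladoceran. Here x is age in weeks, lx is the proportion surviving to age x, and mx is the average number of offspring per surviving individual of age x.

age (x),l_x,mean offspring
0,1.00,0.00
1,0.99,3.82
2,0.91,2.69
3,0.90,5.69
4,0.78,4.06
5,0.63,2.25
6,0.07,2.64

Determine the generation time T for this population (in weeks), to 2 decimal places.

lx·mx: 0, 3.7818, 2.4479, 5.121, 3.1668, 1.4175, 0.1848 → R0 = 16.1198
x·lx·mx: 0, 3.7818, 4.8958, 15.363, 12.6672, 7.0875, 1.1088 → Σ = 44.9041
T = 44.9041 / 16.1198 = 2.785649… → 2.79

2.79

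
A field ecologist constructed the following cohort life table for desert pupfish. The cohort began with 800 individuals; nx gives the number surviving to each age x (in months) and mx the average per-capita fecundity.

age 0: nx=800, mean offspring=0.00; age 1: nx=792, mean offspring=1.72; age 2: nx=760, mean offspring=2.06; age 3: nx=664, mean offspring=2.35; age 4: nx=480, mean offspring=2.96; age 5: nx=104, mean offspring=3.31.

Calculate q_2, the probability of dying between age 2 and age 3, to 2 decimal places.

0.13

lx = nx/n0 = nx/800: 1, 0.99, 0.95, 0.83, 0.6, 0.13
q_2 = (l_2 − l_3) / l_2 = (0.95 − 0.83) / 0.95
     = 0.12 / 0.95 = 0.126316… → 0.13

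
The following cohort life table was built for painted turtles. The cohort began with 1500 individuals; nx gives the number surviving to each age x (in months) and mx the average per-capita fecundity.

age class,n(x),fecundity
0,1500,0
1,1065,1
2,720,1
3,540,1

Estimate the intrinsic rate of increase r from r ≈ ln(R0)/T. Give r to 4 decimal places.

lx = nx/n0 = nx/1500: 1, 0.71, 0.48, 0.36
R0 = Σ lx·mx = 0 + 0.71 + 0.48 + 0.36 = 1.55
Σ x·lx·mx = 2.75; T = 2.75/1.55 = 1.77419…
r ≈ ln(R0)/T = ln(1.55)/1.77419… = 0.247016… → 0.2470

0.2470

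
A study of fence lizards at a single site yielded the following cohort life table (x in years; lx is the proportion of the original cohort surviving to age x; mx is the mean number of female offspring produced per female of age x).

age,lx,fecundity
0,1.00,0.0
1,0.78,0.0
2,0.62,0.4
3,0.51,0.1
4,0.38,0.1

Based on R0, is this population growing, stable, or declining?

declining

R0 = Σ lx·mx = 0 + 0 + 0.248 + 0.051 + 0.038 = 0.337
R0 < 1, so the population is declining.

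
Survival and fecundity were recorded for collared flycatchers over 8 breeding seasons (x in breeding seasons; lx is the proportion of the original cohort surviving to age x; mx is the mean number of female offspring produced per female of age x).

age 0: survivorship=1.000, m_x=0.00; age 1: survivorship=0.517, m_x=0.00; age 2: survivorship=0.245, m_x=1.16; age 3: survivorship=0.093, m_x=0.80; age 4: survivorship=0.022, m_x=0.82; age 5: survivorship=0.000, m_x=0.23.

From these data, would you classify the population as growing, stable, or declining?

R0 = Σ lx·mx = 0 + 0 + 0.2842 + 0.0744 + 0.01804 + 0 = 0.37664
R0 < 1, so the population is declining.

declining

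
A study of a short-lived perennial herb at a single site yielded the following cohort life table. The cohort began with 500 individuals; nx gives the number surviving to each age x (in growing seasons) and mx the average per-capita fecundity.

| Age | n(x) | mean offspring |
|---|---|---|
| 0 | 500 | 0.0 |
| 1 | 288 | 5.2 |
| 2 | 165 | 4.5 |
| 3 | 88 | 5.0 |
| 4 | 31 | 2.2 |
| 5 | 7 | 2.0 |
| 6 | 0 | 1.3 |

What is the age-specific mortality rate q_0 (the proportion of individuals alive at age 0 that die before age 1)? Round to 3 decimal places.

0.424

lx = nx/n0 = nx/500: 1, 0.576, 0.33, 0.176, 0.062, 0.014, 0
q_0 = (l_0 − l_1) / l_0 = (1 − 0.576) / 1
     = 0.424 / 1 = 0.424 → 0.424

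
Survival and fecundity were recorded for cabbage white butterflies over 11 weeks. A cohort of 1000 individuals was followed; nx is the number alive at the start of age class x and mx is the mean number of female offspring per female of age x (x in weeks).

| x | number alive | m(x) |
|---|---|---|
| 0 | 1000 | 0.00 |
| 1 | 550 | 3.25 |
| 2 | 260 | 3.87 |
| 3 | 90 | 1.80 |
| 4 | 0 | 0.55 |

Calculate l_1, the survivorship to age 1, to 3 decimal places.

l_1 = n_1/n_0 = 550/1000 = 0.55 → 0.550

0.550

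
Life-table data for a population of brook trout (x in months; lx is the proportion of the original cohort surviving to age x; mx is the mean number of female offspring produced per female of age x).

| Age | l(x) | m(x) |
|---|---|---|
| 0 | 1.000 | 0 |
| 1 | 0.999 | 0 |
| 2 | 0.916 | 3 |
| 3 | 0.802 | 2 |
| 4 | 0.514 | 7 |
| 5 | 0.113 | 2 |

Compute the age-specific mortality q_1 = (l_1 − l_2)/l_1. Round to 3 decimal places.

0.083

q_1 = (l_1 − l_2) / l_1 = (0.999 − 0.916) / 0.999
     = 0.083 / 0.999 = 0.083083… → 0.083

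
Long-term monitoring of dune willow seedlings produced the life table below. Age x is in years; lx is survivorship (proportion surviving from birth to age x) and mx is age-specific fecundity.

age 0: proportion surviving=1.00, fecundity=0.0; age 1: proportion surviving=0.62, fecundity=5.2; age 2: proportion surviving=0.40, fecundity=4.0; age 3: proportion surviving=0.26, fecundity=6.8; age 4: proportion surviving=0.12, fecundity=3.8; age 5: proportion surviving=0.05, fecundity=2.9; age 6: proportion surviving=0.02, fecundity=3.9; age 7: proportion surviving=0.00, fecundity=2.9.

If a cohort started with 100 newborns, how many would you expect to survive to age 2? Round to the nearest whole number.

40

Expected survivors = N0 · l_2 = 100 × 0.40 = 40 → 40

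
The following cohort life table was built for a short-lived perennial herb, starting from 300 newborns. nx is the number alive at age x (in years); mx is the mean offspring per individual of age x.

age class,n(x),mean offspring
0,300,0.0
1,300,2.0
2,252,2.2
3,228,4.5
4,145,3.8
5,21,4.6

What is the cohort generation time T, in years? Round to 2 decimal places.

lx = nx/n0 = nx/300: 1, 1, 0.84, 0.76, 0.48333…, 0.07
lx·mx: 0, 2, 1.848, 3.42, 1.836667…, 0.322 → R0 = 9.426667…
x·lx·mx: 0, 2, 3.696, 10.26, 7.346667…, 1.61 → Σ = 24.912667…
T = 24.912667… / 9.426667… = 2.642786… → 2.64

2.64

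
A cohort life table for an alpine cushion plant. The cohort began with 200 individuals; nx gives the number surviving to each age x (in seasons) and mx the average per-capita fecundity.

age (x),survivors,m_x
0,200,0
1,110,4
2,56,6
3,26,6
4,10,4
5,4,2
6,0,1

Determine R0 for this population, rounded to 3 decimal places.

lx = nx/n0 = nx/200: 1, 0.55, 0.28, 0.13, 0.05, 0.02, 0
lx·mx by age: 0, 2.2, 1.68, 0.78, 0.2, 0.04, 0
R0 = Σ lx·mx = 4.9 → 4.900

4.900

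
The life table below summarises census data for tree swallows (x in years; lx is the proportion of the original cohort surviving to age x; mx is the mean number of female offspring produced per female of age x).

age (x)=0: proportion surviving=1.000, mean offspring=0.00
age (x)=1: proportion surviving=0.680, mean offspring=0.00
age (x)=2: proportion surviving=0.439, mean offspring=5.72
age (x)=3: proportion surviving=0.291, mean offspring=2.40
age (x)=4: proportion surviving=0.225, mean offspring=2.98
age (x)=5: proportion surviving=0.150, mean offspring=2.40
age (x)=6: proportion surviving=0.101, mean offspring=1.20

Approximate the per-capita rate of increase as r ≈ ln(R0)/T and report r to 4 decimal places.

0.5211

R0 = Σ lx·mx = 0 + 0 + 2.51108 + 0.6984 + 0.6705 + 0.36 + 0.1212 = 4.36118
Σ x·lx·mx = 12.32656; T = 12.32656/4.36118 = 2.82643…
r ≈ ln(R0)/T = ln(4.36118)/2.82643… = 0.521062… → 0.5211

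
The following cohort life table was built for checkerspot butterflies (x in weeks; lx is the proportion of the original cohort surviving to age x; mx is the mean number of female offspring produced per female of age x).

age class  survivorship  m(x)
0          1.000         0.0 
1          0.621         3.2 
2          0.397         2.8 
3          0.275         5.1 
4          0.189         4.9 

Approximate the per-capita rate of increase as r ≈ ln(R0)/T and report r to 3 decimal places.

R0 = Σ lx·mx = 0 + 1.9872 + 1.1116 + 1.4025 + 0.9261 = 5.4274
Σ x·lx·mx = 12.1223; T = 12.1223/5.4274 = 2.23354…
r ≈ ln(R0)/T = ln(5.4274)/2.23354… = 0.7573… → 0.757

0.757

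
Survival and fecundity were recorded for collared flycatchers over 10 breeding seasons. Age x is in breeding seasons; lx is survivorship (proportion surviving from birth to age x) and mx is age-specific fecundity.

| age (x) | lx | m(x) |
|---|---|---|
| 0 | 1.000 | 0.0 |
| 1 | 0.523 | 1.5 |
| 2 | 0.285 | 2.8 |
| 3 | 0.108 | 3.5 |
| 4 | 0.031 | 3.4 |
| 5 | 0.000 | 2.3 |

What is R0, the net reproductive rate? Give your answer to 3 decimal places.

lx·mx by age: 0, 0.7845, 0.798, 0.378, 0.1054, 0
R0 = Σ lx·mx = 2.0659 → 2.066

2.066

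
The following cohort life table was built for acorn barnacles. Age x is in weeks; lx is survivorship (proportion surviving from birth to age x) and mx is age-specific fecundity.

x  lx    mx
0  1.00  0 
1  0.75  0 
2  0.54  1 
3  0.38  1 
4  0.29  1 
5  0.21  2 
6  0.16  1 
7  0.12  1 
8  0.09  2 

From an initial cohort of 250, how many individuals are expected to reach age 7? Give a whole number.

30

Expected survivors = N0 · l_7 = 250 × 0.12 = 30 → 30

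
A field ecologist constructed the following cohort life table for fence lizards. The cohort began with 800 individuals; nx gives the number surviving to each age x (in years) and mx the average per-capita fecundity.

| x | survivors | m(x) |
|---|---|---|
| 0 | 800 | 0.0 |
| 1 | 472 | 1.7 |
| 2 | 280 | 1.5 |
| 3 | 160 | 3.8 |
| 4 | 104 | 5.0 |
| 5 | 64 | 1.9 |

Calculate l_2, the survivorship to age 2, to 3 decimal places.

l_2 = n_2/n_0 = 280/800 = 0.35 → 0.350

0.350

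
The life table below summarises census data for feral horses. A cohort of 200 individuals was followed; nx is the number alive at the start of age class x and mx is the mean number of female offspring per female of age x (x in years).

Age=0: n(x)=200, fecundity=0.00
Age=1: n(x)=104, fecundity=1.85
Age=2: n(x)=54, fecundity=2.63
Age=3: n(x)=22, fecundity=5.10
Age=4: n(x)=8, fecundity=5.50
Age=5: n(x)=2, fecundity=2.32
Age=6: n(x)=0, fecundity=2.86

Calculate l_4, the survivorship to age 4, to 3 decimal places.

0.040

l_4 = n_4/n_0 = 8/200 = 0.04 → 0.040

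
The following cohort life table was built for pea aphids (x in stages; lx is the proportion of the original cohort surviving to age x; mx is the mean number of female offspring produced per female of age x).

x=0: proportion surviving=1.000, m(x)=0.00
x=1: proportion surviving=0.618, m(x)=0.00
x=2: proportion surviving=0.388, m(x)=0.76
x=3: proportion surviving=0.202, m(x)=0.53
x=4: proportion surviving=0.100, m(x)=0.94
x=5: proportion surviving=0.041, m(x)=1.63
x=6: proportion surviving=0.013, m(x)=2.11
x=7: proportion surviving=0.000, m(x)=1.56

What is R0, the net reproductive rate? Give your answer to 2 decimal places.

lx·mx by age: 0, 0, 0.29488, 0.10706, 0.094, 0.06683, 0.02743, 0
R0 = Σ lx·mx = 0.5902 → 0.59

0.59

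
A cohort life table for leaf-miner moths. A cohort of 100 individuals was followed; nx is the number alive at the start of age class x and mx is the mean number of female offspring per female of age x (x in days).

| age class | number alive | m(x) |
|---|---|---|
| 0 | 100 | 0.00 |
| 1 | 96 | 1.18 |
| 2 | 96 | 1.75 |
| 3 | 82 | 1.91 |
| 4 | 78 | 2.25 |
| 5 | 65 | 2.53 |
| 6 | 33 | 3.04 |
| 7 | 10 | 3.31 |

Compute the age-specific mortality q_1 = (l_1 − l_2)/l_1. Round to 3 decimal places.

0.000

lx = nx/n0 = nx/100: 1, 0.96, 0.96, 0.82, 0.78, 0.65, 0.33, 0.1
q_1 = (l_1 − l_2) / l_1 = (0.96 − 0.96) / 0.96
     = 0 / 0.96 = 0 → 0.000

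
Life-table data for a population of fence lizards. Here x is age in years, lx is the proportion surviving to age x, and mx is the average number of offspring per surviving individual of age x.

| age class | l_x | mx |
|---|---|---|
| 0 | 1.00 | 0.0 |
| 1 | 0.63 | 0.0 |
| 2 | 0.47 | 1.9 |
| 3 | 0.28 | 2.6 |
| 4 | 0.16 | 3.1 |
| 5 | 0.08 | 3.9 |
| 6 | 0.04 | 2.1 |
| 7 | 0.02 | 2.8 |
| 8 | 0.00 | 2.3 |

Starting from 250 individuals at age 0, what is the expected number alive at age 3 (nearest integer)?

Expected survivors = N0 · l_3 = 250 × 0.28 = 70 → 70

70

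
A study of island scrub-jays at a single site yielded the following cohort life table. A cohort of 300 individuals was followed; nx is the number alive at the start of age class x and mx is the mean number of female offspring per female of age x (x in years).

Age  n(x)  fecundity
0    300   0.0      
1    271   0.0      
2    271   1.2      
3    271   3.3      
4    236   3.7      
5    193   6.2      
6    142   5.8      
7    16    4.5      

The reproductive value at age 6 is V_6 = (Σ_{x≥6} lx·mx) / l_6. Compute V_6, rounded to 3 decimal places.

lx = nx/n0 = nx/300: 1, 0.90333…, 0.90333…, 0.90333…, 0.78667…, 0.64333…, 0.47333…, 0.05333…
lx·mx for x ≥ 6: 2.745333…, 0.24… → sum = 2.985333…
V_6 = 2.985333… / l_6 = 2.985333… / 0.473333… = 6.307042… → 6.307

6.307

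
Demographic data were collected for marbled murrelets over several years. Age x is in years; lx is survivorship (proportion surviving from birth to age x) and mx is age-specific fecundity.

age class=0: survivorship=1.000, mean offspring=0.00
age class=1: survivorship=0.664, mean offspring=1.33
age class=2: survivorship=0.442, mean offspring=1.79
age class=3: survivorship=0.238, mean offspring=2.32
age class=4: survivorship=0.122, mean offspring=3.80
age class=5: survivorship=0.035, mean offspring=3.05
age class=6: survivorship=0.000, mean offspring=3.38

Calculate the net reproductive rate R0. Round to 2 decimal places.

2.80

lx·mx by age: 0, 0.88312, 0.79118, 0.55216, 0.4636, 0.10675, 0
R0 = Σ lx·mx = 2.79681 → 2.80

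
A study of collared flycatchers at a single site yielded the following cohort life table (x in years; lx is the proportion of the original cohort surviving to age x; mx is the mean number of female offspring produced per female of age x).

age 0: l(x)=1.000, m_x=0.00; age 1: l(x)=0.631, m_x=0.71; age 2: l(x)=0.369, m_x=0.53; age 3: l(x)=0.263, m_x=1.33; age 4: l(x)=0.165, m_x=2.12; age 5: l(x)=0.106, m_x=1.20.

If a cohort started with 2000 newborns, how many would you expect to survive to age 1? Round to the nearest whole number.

Expected survivors = N0 · l_1 = 2000 × 0.631 = 1262 → 1262

1262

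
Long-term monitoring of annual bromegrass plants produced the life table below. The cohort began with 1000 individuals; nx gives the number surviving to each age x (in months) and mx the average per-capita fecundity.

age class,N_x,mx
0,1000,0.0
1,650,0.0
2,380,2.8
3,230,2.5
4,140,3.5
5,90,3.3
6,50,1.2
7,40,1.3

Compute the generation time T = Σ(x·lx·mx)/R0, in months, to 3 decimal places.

3.161

lx = nx/n0 = nx/1000: 1, 0.65, 0.38, 0.23, 0.14, 0.09, 0.05, 0.04
lx·mx: 0, 0, 1.064, 0.575, 0.49, 0.297, 0.06, 0.052 → R0 = 2.538
x·lx·mx: 0, 0, 2.128, 1.725, 1.96, 1.485, 0.36, 0.364 → Σ = 8.022
T = 8.022 / 2.538 = 3.160757… → 3.161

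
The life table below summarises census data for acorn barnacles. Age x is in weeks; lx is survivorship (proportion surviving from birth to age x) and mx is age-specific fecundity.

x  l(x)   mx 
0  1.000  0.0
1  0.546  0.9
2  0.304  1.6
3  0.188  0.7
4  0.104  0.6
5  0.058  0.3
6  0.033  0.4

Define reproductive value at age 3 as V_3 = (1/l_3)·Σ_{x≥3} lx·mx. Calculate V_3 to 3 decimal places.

lx·mx for x ≥ 3: 0.1316, 0.0624, 0.0174, 0.0132 → sum = 0.2246
V_3 = 0.2246 / l_3 = 0.2246 / 0.188 = 1.194681… → 1.195

1.195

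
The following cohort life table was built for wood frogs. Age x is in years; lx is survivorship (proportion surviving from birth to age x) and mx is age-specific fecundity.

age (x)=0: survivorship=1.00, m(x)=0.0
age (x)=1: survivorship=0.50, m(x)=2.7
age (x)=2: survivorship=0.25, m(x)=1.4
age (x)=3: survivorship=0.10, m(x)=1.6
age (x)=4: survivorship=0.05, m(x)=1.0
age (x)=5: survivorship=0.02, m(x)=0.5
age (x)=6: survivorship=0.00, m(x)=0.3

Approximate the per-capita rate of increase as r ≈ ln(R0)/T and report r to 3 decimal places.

R0 = Σ lx·mx = 0 + 1.35 + 0.35 + 0.16 + 0.05 + 0.01 + 0 = 1.92
Σ x·lx·mx = 2.78; T = 2.78/1.92 = 1.44792…
r ≈ ln(R0)/T = ln(1.92)/1.44792… = 0.45053… → 0.451

0.451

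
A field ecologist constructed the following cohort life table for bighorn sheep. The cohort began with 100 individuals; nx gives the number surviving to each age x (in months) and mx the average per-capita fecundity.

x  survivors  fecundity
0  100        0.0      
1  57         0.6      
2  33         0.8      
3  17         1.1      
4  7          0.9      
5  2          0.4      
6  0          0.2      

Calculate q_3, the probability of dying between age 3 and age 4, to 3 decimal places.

0.588

lx = nx/n0 = nx/100: 1, 0.57, 0.33, 0.17, 0.07, 0.02, 0
q_3 = (l_3 − l_4) / l_3 = (0.17 − 0.07) / 0.17
     = 0.1 / 0.17 = 0.588235… → 0.588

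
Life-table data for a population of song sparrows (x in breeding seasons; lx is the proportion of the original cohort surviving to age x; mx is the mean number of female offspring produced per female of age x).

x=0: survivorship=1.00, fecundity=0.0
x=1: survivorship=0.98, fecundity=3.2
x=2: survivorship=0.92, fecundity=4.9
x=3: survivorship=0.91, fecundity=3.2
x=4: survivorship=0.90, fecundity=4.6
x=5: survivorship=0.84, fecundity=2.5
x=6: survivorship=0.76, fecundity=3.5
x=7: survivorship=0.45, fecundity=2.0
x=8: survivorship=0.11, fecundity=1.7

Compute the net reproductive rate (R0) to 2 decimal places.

lx·mx by age: 0, 3.136, 4.508, 2.912, 4.14, 2.1, 2.66, 0.9, 0.187
R0 = Σ lx·mx = 20.543 → 20.54

20.54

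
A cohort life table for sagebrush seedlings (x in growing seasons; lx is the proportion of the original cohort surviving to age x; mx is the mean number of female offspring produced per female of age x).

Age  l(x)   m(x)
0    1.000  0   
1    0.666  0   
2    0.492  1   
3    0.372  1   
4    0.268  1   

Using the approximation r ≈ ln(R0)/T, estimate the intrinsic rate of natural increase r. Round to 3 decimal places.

R0 = Σ lx·mx = 0 + 0 + 0.492 + 0.372 + 0.268 = 1.132
Σ x·lx·mx = 3.172; T = 3.172/1.132 = 2.80212…
r ≈ ln(R0)/T = ln(1.132)/2.80212… = 0.04425… → 0.044

0.044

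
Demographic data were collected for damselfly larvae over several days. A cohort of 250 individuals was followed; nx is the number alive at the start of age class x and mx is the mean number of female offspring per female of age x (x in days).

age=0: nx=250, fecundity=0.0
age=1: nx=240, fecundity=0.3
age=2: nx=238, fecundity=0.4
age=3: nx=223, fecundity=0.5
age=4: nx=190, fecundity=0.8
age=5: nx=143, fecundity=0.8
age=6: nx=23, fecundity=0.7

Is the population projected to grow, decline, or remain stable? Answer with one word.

lx = nx/n0 = nx/250: 1, 0.96, 0.952, 0.892, 0.76, 0.572, 0.092
R0 = Σ lx·mx = 0 + 0.288 + 0.3808 + 0.446 + 0.608 + 0.4576 + 0.0644 = 2.2448
R0 > 1, so the population is growing.

growing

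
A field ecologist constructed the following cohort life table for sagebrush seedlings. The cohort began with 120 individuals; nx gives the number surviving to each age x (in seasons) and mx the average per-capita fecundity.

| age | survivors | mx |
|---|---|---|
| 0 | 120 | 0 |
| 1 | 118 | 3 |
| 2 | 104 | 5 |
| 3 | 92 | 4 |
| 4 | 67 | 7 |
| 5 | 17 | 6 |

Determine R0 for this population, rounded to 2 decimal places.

15.11

lx = nx/n0 = nx/120: 1, 0.98333…, 0.86667…, 0.76667…, 0.55833…, 0.14167…
lx·mx by age: 0, 2.95…, 4.333333…, 3.066667…, 3.908333…, 0.85…
R0 = Σ lx·mx = 15.108333… → 15.11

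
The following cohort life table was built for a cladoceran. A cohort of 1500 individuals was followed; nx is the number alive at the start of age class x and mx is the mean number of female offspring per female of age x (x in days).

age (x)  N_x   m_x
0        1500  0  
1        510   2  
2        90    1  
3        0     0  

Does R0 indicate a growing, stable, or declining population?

lx = nx/n0 = nx/1500: 1, 0.34, 0.06, 0
R0 = Σ lx·mx = 0 + 0.68 + 0.06 + 0 = 0.74
R0 < 1, so the population is declining.

declining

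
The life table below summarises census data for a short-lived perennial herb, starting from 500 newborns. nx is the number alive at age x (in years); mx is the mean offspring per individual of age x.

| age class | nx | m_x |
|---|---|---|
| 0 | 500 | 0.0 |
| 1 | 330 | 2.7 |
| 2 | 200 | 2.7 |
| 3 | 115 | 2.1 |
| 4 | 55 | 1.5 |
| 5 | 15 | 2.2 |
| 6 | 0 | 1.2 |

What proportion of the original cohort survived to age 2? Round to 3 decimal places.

0.400

l_2 = n_2/n_0 = 200/500 = 0.4 → 0.400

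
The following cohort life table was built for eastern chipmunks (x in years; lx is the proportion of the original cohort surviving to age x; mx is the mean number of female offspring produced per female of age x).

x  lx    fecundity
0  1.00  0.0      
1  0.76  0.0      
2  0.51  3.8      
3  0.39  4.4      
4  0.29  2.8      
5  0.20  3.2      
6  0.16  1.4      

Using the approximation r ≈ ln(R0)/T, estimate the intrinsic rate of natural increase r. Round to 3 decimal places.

R0 = Σ lx·mx = 0 + 0 + 1.938 + 1.716 + 0.812 + 0.64 + 0.224 = 5.33
Σ x·lx·mx = 16.816; T = 16.816/5.33 = 3.15497…
r ≈ ln(R0)/T = ln(5.33)/3.15497… = 0.53039… → 0.530

0.530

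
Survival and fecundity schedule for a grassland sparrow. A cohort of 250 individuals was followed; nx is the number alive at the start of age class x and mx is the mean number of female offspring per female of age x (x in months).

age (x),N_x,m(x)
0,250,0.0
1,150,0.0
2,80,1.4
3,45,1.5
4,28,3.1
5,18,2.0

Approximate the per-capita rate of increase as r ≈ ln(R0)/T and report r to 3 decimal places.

0.060

lx = nx/n0 = nx/250: 1, 0.6, 0.32, 0.18, 0.112, 0.072
R0 = Σ lx·mx = 0 + 0 + 0.448 + 0.27 + 0.3472 + 0.144 = 1.2092
Σ x·lx·mx = 3.8148; T = 3.8148/1.2092 = 3.15481…
r ≈ ln(R0)/T = ln(1.2092)/3.15481… = 0.06021… → 0.060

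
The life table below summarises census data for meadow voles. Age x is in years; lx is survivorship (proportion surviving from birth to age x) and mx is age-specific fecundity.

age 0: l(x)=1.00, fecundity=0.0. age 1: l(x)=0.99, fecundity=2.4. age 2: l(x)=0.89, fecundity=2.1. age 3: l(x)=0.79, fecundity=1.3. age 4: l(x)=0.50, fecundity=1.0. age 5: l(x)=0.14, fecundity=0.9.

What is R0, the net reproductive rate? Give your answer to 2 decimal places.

lx·mx by age: 0, 2.376, 1.869, 1.027, 0.5, 0.126
R0 = Σ lx·mx = 5.898 → 5.90

5.90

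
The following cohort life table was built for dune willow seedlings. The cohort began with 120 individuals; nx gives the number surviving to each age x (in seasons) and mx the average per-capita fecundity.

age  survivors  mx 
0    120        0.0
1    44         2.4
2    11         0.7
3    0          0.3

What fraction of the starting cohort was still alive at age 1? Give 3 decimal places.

0.367

l_1 = n_1/n_0 = 44/120 = 0.366667… → 0.367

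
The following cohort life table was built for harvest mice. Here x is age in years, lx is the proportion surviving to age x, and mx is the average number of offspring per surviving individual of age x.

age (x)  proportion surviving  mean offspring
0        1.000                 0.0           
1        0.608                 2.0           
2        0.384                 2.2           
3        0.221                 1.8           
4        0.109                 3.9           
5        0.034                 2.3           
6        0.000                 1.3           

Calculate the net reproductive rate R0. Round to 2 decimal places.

lx·mx by age: 0, 1.216, 0.8448, 0.3978, 0.4251, 0.0782, 0
R0 = Σ lx·mx = 2.9619 → 2.96

2.96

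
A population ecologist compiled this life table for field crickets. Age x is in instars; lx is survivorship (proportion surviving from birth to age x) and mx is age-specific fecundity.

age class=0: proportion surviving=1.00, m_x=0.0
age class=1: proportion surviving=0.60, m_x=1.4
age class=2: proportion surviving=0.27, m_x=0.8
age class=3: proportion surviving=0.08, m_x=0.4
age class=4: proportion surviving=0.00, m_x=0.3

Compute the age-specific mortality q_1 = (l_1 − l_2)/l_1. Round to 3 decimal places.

0.550

q_1 = (l_1 − l_2) / l_1 = (0.6 − 0.27) / 0.6
     = 0.33 / 0.6 = 0.55 → 0.550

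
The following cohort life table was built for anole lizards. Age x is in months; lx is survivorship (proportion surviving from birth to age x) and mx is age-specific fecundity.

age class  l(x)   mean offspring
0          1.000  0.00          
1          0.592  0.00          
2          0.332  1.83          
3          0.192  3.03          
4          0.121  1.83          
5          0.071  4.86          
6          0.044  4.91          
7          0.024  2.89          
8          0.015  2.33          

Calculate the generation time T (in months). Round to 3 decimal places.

3.676

lx·mx: 0, 0, 0.60756, 0.58176, 0.22143, 0.34506, 0.21604, 0.06936, 0.03495 → R0 = 2.07616
x·lx·mx: 0, 0, 1.21512, 1.74528, 0.88572, 1.7253, 1.29624, 0.48552, 0.2796 → Σ = 7.63278
T = 7.63278 / 2.07616 = 3.676393… → 3.676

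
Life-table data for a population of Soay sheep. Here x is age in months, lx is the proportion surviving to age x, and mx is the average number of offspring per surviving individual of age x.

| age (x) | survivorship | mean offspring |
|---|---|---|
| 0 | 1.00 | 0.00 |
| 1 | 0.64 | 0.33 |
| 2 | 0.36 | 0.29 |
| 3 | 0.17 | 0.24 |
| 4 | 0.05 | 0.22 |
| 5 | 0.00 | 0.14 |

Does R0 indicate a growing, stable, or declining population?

declining

R0 = Σ lx·mx = 0 + 0.2112 + 0.1044 + 0.0408 + 0.011 + 0 = 0.3674
R0 < 1, so the population is declining.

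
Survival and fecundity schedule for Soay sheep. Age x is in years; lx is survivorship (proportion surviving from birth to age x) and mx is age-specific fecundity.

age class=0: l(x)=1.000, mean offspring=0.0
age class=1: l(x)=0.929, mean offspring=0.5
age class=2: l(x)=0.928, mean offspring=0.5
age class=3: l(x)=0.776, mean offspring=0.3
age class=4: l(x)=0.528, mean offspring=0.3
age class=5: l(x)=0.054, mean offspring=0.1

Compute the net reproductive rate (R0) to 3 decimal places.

lx·mx by age: 0, 0.4645, 0.464, 0.2328, 0.1584, 0.0054
R0 = Σ lx·mx = 1.3251 → 1.325

1.325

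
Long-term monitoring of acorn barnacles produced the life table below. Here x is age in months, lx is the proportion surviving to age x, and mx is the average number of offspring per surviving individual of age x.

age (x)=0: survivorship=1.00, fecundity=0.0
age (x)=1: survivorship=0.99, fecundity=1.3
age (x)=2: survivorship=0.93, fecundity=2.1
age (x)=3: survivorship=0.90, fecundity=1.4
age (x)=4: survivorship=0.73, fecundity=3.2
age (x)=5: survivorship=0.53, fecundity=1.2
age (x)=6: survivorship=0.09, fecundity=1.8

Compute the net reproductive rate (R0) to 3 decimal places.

lx·mx by age: 0, 1.287, 1.953, 1.26, 2.336, 0.636, 0.162
R0 = Σ lx·mx = 7.634 → 7.634

7.634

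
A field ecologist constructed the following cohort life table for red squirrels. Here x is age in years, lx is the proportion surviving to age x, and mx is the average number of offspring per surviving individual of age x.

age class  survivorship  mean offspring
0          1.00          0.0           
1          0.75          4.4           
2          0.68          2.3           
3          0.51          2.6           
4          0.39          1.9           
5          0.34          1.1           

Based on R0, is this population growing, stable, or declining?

R0 = Σ lx·mx = 0 + 3.3 + 1.564 + 1.326 + 0.741 + 0.374 = 7.305
R0 > 1, so the population is growing.

growing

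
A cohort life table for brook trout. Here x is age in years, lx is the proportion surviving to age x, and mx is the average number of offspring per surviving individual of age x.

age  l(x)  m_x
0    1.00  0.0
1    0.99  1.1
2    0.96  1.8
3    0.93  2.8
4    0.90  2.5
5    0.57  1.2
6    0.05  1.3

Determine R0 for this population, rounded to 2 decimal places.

8.42

lx·mx by age: 0, 1.089, 1.728, 2.604, 2.25, 0.684, 0.065
R0 = Σ lx·mx = 8.42 → 8.42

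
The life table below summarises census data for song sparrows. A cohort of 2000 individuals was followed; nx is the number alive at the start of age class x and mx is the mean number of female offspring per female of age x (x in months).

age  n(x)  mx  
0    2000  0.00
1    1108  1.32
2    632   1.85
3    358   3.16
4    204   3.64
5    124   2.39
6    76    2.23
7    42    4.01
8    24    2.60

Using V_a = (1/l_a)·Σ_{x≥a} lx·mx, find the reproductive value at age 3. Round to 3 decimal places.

7.180

lx = nx/n0 = nx/2000: 1, 0.554, 0.316, 0.179, 0.102, 0.062, 0.038, 0.021, 0.012
lx·mx for x ≥ 3: 0.56564, 0.37128, 0.14818, 0.08474, 0.08421, 0.0312 → sum = 1.28525
V_3 = 1.28525 / l_3 = 1.28525 / 0.179 = 7.180168… → 7.180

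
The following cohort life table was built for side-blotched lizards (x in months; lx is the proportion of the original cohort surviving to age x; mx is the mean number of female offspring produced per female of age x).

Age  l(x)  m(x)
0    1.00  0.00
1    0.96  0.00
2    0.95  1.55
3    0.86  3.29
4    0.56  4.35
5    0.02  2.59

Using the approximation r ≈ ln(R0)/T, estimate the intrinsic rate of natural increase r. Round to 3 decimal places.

0.607

R0 = Σ lx·mx = 0 + 0 + 1.4725 + 2.8294 + 2.436 + 0.0518 = 6.7897
Σ x·lx·mx = 21.4362; T = 21.4362/6.7897 = 3.15716…
r ≈ ln(R0)/T = ln(6.7897)/3.15716… = 0.60669… → 0.607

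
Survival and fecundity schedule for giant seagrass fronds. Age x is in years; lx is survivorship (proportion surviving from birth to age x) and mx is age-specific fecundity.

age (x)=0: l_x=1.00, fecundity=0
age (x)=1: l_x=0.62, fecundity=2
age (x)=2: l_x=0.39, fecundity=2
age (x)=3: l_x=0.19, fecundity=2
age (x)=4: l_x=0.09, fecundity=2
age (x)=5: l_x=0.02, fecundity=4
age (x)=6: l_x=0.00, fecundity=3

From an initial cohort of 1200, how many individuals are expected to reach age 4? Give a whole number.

108

Expected survivors = N0 · l_4 = 1200 × 0.09 = 108 → 108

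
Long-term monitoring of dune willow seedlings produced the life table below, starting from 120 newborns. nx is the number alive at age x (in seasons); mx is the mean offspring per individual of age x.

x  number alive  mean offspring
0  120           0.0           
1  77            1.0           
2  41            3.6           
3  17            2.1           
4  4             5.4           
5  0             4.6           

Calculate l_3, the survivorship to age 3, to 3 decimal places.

l_3 = n_3/n_0 = 17/120 = 0.141667… → 0.142

0.142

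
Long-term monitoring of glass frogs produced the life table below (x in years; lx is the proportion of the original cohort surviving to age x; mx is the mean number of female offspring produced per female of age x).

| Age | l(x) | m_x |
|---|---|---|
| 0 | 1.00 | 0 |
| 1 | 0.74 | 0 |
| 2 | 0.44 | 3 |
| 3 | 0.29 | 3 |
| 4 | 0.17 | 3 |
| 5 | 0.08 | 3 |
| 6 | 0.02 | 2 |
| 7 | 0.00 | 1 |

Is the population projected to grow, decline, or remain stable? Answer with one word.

growing

R0 = Σ lx·mx = 0 + 0 + 1.32 + 0.87 + 0.51 + 0.24 + 0.04 + 0 = 2.98
R0 > 1, so the population is growing.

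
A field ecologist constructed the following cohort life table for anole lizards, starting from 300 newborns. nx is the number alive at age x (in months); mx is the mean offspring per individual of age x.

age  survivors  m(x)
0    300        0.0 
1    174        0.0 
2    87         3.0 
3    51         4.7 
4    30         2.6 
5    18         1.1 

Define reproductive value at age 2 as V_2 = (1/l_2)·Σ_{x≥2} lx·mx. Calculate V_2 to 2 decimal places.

6.88

lx = nx/n0 = nx/300: 1, 0.58, 0.29, 0.17, 0.1, 0.06
lx·mx for x ≥ 2: 0.87, 0.799, 0.26, 0.066 → sum = 1.995
V_2 = 1.995 / l_2 = 1.995 / 0.29 = 6.87931… → 6.88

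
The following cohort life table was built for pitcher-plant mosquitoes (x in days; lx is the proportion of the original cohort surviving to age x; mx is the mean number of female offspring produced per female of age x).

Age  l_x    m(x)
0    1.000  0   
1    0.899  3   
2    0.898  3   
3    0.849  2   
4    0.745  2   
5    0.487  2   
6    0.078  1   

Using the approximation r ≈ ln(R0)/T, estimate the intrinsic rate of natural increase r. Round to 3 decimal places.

0.891

R0 = Σ lx·mx = 0 + 2.697 + 2.694 + 1.698 + 1.49 + 0.974 + 0.078 = 9.631
Σ x·lx·mx = 24.477; T = 24.477/9.631 = 2.54148…
r ≈ ln(R0)/T = ln(9.631)/2.54148… = 0.89121… → 0.891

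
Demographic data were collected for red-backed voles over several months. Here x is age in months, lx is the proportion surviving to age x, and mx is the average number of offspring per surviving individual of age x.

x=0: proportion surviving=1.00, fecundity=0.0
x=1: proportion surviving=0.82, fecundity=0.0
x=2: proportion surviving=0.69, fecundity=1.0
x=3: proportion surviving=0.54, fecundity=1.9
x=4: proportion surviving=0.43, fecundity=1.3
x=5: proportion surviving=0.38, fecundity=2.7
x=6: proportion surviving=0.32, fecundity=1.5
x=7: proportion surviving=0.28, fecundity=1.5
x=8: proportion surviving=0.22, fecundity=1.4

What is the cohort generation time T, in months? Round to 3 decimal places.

4.460

lx·mx: 0, 0, 0.69, 1.026, 0.559, 1.026, 0.48, 0.42, 0.308 → R0 = 4.509
x·lx·mx: 0, 0, 1.38, 3.078, 2.236, 5.13, 2.88, 2.94, 2.464 → Σ = 20.108
T = 20.108 / 4.509 = 4.459525… → 4.460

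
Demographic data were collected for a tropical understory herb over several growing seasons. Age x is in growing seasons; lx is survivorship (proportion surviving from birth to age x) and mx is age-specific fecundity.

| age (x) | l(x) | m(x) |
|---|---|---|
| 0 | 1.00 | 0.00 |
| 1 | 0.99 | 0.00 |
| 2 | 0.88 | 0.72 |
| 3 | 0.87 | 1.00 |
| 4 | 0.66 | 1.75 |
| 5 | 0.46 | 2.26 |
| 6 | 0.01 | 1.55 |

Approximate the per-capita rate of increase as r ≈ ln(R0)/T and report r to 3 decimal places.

0.353

R0 = Σ lx·mx = 0 + 0 + 0.6336 + 0.87 + 1.155 + 1.0396 + 0.0155 = 3.7137
Σ x·lx·mx = 13.7882; T = 13.7882/3.7137 = 3.71279…
r ≈ ln(R0)/T = ln(3.7137)/3.71279… = 0.35338… → 0.353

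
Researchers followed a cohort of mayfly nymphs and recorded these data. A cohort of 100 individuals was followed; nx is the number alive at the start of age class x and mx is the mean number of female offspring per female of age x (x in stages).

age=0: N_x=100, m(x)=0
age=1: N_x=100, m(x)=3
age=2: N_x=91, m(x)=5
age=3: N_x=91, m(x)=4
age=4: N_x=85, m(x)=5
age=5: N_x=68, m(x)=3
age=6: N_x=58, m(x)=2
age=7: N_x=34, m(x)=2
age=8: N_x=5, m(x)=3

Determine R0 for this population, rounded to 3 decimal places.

19.470

lx = nx/n0 = nx/100: 1, 1, 0.91, 0.91, 0.85, 0.68, 0.58, 0.34, 0.05
lx·mx by age: 0, 3, 4.55, 3.64, 4.25, 2.04, 1.16, 0.68, 0.15
R0 = Σ lx·mx = 19.47 → 19.470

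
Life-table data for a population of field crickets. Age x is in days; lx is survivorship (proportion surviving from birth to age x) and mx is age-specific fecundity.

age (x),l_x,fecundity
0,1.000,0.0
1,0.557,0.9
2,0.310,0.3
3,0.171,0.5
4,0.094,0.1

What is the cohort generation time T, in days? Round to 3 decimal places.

lx·mx: 0, 0.5013, 0.093, 0.0855, 0.0094 → R0 = 0.6892
x·lx·mx: 0, 0.5013, 0.186, 0.2565, 0.0376 → Σ = 0.9814
T = 0.9814 / 0.6892 = 1.42397… → 1.424

1.424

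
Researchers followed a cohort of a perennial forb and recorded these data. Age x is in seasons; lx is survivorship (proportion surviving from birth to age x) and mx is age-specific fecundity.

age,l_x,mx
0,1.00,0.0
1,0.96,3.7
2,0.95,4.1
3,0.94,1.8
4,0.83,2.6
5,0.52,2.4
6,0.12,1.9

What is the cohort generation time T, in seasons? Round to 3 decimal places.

lx·mx: 0, 3.552, 3.895, 1.692, 2.158, 1.248, 0.228 → R0 = 12.773
x·lx·mx: 0, 3.552, 7.79, 5.076, 8.632, 6.24, 1.368 → Σ = 32.658
T = 32.658 / 12.773 = 2.556799… → 2.557

2.557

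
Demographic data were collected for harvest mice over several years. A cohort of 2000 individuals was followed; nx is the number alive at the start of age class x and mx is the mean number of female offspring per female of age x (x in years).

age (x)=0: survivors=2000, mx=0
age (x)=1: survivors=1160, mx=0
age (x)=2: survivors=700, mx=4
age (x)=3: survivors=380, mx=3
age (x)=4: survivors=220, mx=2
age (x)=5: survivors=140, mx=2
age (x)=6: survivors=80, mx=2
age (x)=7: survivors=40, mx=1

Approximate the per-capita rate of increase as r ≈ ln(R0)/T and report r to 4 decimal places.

lx = nx/n0 = nx/2000: 1, 0.58, 0.35, 0.19, 0.11, 0.07, 0.04, 0.02
R0 = Σ lx·mx = 0 + 0 + 1.4 + 0.57 + 0.22 + 0.14 + 0.08 + 0.02 = 2.43
Σ x·lx·mx = 6.71; T = 6.71/2.43 = 2.76132…
r ≈ ln(R0)/T = ln(2.43)/2.76132… = 0.321546… → 0.3215

0.3215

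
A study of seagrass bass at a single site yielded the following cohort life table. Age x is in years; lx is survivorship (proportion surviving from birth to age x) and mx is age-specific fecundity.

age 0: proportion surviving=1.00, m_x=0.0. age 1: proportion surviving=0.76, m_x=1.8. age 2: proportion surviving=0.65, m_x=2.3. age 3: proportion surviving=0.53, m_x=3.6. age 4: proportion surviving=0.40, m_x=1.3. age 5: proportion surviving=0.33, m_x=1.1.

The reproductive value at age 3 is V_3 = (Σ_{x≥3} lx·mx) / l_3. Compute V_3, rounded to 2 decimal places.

lx·mx for x ≥ 3: 1.908, 0.52, 0.363 → sum = 2.791
V_3 = 2.791 / l_3 = 2.791 / 0.53 = 5.266038… → 5.27

5.27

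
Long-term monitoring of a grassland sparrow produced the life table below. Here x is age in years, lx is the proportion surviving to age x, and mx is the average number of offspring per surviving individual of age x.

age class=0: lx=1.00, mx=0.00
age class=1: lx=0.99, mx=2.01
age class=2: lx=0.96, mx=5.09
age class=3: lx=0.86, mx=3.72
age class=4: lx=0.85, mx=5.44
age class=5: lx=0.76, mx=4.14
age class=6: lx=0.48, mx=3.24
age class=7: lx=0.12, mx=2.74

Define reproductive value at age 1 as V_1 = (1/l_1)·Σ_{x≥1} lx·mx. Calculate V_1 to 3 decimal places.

lx·mx for x ≥ 1: 1.9899, 4.8864, 3.1992, 4.624, 3.1464, 1.5552, 0.3288 → sum = 19.7299
V_1 = 19.7299 / l_1 = 19.7299 / 0.99 = 19.929192… → 19.929

19.929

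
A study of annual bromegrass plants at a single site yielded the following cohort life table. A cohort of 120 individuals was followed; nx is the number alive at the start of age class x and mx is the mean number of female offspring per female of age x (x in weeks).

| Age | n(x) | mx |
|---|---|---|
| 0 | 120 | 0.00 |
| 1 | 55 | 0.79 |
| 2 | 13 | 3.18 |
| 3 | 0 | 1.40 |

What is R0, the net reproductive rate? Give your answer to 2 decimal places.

lx = nx/n0 = nx/120: 1, 0.45833…, 0.10833…, 0
lx·mx by age: 0, 0.362083…, 0.3445…, 0
R0 = Σ lx·mx = 0.706583… → 0.71

0.71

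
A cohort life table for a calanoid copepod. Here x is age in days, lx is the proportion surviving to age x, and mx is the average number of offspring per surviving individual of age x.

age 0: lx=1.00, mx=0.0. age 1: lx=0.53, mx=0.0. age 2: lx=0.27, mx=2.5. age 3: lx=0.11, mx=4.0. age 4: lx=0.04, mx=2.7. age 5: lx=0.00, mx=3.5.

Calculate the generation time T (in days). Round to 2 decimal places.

lx·mx: 0, 0, 0.675, 0.44, 0.108, 0 → R0 = 1.223
x·lx·mx: 0, 0, 1.35, 1.32, 0.432, 0 → Σ = 3.102
T = 3.102 / 1.223 = 2.536386… → 2.54

2.54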